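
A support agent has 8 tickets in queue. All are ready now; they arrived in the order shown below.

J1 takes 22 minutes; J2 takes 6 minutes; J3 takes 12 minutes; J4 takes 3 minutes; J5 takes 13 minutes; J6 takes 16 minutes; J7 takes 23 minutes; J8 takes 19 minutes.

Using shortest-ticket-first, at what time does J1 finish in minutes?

SPT (increasing processing time): J4 J2 J3 J5 J6 J8 J1 J7.
J4: 0→3
J2: 3→9
J3: 9→21
J5: 21→34
J6: 34→50
J8: 50→69
J1: 69→91

91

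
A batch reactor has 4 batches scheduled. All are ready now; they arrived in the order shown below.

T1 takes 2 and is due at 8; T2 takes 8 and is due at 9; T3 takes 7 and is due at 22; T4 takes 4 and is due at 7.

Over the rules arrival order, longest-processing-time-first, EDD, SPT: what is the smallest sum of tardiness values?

5

FIFO (arrival order): T1 T2 T3 T4.
T1: 0→2, due 8, tardiness 0
T2: 2→10, due 9, tardiness 1
T3: 10→17, due 22, tardiness 0
T4: 17→21, due 7, tardiness 14
Sum = 0+1+0+14 = 15.
LPT (decreasing processing time): T2 T3 T4 T1.
T2: 0→8, due 9, tardiness 0
T3: 8→15, due 22, tardiness 0
T4: 15→19, due 7, tardiness 12
T1: 19→21, due 8, tardiness 13
Sum = 0+0+12+13 = 25.
EDD (increasing due date): T4 T1 T2 T3.
T4: 0→4, due 7, tardiness 0
T1: 4→6, due 8, tardiness 0
T2: 6→14, due 9, tardiness 5
T3: 14→21, due 22, tardiness 0
Sum = 0+0+5+0 = 5.
SPT (increasing processing time): T1 T4 T3 T2.
T1: 0→2, due 8, tardiness 0
T4: 2→6, due 7, tardiness 0
T3: 6→13, due 22, tardiness 0
T2: 13→21, due 9, tardiness 12
Sum = 0+0+0+12 = 12.
FIFO 15, LPT 25, EDD 5, SPT 12 → minimum 5.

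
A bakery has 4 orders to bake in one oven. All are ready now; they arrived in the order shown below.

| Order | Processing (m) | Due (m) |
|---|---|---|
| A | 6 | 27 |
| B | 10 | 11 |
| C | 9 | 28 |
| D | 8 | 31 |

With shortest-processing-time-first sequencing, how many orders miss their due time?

SPT (increasing processing time): A D C B.
A: 0→6, due 27, tardiness 0
D: 6→14, due 31, tardiness 0
C: 14→23, due 28, tardiness 0
B: 23→33, due 11, tardiness 22
Late orders: 1.

1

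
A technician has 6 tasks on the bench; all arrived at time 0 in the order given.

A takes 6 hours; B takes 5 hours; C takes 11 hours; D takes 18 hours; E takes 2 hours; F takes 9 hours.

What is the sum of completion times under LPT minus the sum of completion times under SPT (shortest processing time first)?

101

LPT (decreasing processing time): D C F A B E.
D: 0→18
C: 18→29
F: 29→38
A: 38→44
B: 44→49
E: 49→51
Sum = 18+29+38+44+49+51 = 229.
SPT (increasing processing time): E B A F C D.
E: 0→2
B: 2→7
A: 7→13
F: 13→22
C: 22→33
D: 33→51
Sum = 2+7+13+22+33+51 = 128.
Difference = 229 − 128 = 101.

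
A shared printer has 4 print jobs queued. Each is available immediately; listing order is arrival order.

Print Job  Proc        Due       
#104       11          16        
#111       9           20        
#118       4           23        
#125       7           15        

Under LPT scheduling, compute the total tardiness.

LPT (decreasing processing time): #104 #111 #125 #118.
#104: 0→11, due 16, tardiness 0
#111: 11→20, due 20, tardiness 0
#125: 20→27, due 15, tardiness 12
#118: 27→31, due 23, tardiness 8
Sum = 0+0+12+8 = 20.

20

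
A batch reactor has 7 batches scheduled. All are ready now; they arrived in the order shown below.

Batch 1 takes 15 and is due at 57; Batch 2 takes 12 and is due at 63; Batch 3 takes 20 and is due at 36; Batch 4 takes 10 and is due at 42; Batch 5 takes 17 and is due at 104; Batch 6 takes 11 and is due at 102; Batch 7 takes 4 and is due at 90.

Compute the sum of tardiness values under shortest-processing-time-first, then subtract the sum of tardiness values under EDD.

SPT (increasing processing time): Batch 7 Batch 4 Batch 6 Batch 2 Batch 1 Batch 5 Batch 3.
Batch 7: 0→4, due 90, tardiness 0
Batch 4: 4→14, due 42, tardiness 0
Batch 6: 14→25, due 102, tardiness 0
Batch 2: 25→37, due 63, tardiness 0
Batch 1: 37→52, due 57, tardiness 0
Batch 5: 52→69, due 104, tardiness 0
Batch 3: 69→89, due 36, tardiness 53
Sum = 0+0+0+0+0+0+53 = 53.
EDD (increasing due date): Batch 3 Batch 4 Batch 1 Batch 2 Batch 7 Batch 6 Batch 5.
Batch 3: 0→20, due 36, tardiness 0
Batch 4: 20→30, due 42, tardiness 0
Batch 1: 30→45, due 57, tardiness 0
Batch 2: 45→57, due 63, tardiness 0
Batch 7: 57→61, due 90, tardiness 0
Batch 6: 61→72, due 102, tardiness 0
Batch 5: 72→89, due 104, tardiness 0
Sum = 0+0+0+0+0+0+0 = 0.
Difference = 53 − 0 = 53.

53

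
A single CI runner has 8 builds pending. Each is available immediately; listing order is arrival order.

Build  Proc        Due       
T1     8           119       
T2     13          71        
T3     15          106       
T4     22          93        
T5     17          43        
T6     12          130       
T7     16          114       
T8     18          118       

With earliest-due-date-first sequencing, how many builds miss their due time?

0

EDD (increasing due date): T5 T2 T4 T3 T7 T8 T1 T6.
T5: 0→17, due 43, tardiness 0
T2: 17→30, due 71, tardiness 0
T4: 30→52, due 93, tardiness 0
T3: 52→67, due 106, tardiness 0
T7: 67→83, due 114, tardiness 0
T8: 83→101, due 118, tardiness 0
T1: 101→109, due 119, tardiness 0
T6: 109→121, due 130, tardiness 0
Late builds: 0.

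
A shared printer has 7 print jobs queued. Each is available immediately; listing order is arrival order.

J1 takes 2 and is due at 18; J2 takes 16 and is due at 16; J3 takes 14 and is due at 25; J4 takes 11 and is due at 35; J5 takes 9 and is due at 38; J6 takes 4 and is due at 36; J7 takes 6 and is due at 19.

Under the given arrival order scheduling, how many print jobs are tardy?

FIFO (arrival order): J1 J2 J3 J4 J5 J6 J7.
J1: 0→2, due 18, tardiness 0
J2: 2→18, due 16, tardiness 2
J3: 18→32, due 25, tardiness 7
J4: 32→43, due 35, tardiness 8
J5: 43→52, due 38, tardiness 14
J6: 52→56, due 36, tardiness 20
J7: 56→62, due 19, tardiness 43
Late print jobs: 6.

6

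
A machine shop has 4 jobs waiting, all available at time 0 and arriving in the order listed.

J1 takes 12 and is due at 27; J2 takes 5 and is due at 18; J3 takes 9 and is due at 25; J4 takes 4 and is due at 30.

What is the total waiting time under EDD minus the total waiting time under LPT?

EDD (increasing due date): J2 J3 J1 J4.
J2: waits 0, runs 0→5
J3: waits 5, runs 5→14
J1: waits 14, runs 14→26
J4: waits 26, runs 26→30
Sum = 0+5+14+26 = 45.
LPT (decreasing processing time): J1 J3 J2 J4.
J1: waits 0, runs 0→12
J3: waits 12, runs 12→21
J2: waits 21, runs 21→26
J4: waits 26, runs 26→30
Sum = 0+12+21+26 = 59.
Difference = 45 − 59 = -14.

-14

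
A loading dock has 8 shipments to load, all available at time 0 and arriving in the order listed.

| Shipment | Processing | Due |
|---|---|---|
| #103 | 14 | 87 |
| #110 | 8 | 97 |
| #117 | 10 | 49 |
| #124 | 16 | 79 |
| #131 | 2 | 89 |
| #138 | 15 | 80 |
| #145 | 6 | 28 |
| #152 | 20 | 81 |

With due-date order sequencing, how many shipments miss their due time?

EDD (increasing due date): #145 #117 #124 #138 #152 #103 #131 #110.
#145: 0→6, due 28, tardiness 0
#117: 6→16, due 49, tardiness 0
#124: 16→32, due 79, tardiness 0
#138: 32→47, due 80, tardiness 0
#152: 47→67, due 81, tardiness 0
#103: 67→81, due 87, tardiness 0
#131: 81→83, due 89, tardiness 0
#110: 83→91, due 97, tardiness 0
Late shipments: 0.

0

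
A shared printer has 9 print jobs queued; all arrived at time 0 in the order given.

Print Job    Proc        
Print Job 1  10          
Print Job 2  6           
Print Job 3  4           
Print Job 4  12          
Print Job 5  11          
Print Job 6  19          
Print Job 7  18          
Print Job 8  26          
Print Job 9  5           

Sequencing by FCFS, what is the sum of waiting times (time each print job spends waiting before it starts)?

FIFO (arrival order): Print Job 1 Print Job 2 Print Job 3 Print Job 4 Print Job 5 Print Job 6 Print Job 7 Print Job 8 Print Job 9.
Print Job 1: waits 0, runs 0→10
Print Job 2: waits 10, runs 10→16
Print Job 3: waits 16, runs 16→20
Print Job 4: waits 20, runs 20→32
Print Job 5: waits 32, runs 32→43
Print Job 6: waits 43, runs 43→62
Print Job 7: waits 62, runs 62→80
Print Job 8: waits 80, runs 80→106
Print Job 9: waits 106, runs 106→111
Sum = 0+10+16+20+32+43+62+80+106 = 369.

369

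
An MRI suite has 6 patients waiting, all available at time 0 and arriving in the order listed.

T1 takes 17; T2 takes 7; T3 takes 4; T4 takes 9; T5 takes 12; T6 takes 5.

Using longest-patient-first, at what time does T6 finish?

LPT (decreasing processing time): T1 T5 T4 T2 T6 T3.
T1: 0→17
T5: 17→29
T4: 29→38
T2: 38→45
T6: 45→50

50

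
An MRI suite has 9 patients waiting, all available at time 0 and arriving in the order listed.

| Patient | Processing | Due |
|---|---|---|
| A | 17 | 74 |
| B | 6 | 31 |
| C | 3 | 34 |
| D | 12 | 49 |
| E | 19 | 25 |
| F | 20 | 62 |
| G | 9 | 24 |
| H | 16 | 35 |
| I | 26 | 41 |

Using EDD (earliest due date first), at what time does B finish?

EDD (increasing due date): G E B C H I D F A.
G: 0→9
E: 9→28
B: 28→34

34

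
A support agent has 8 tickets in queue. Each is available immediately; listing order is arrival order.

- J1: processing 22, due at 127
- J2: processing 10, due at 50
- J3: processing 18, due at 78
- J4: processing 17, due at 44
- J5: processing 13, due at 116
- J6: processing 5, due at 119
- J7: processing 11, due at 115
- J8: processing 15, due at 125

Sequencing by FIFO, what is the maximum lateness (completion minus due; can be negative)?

FIFO (arrival order): J1 J2 J3 J4 J5 J6 J7 J8.
J1: 0→22, due 127, lateness -105
J2: 22→32, due 50, lateness -18
J3: 32→50, due 78, lateness -28
J4: 50→67, due 44, lateness 23
J5: 67→80, due 116, lateness -36
J6: 80→85, due 119, lateness -34
J7: 85→96, due 115, lateness -19
J8: 96→111, due 125, lateness -14
Maximum = 23.

23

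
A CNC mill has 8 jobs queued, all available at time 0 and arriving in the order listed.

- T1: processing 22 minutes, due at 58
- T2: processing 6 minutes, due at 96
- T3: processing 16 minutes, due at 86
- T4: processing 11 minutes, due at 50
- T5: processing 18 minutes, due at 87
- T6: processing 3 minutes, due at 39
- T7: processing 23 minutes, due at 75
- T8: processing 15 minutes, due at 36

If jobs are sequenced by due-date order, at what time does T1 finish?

EDD (increasing due date): T8 T6 T4 T1 T7 T3 T5 T2.
T8: 0→15
T6: 15→18
T4: 18→29
T1: 29→51

51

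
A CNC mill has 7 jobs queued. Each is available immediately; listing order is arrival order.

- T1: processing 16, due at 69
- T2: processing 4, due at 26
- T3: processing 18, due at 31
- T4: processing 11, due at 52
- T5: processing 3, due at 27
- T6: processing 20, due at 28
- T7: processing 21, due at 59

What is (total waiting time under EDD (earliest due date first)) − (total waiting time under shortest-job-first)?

30

EDD (increasing due date): T2 T5 T6 T3 T4 T7 T1.
T2: waits 0, runs 0→4
T5: waits 4, runs 4→7
T6: waits 7, runs 7→27
T3: waits 27, runs 27→45
T4: waits 45, runs 45→56
T7: waits 56, runs 56→77
T1: waits 77, runs 77→93
Sum = 0+4+7+27+45+56+77 = 216.
SPT (increasing processing time): T5 T2 T4 T1 T3 T6 T7.
T5: waits 0, runs 0→3
T2: waits 3, runs 3→7
T4: waits 7, runs 7→18
T1: waits 18, runs 18→34
T3: waits 34, runs 34→52
T6: waits 52, runs 52→72
T7: waits 72, runs 72→93
Sum = 0+3+7+18+34+52+72 = 186.
Difference = 216 − 186 = 30.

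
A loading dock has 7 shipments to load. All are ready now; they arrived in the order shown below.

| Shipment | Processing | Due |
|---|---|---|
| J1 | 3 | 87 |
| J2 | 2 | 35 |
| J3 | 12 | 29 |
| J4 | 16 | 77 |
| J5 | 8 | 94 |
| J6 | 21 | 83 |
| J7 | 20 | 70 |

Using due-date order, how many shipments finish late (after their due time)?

0

EDD (increasing due date): J3 J2 J7 J4 J6 J1 J5.
J3: 0→12, due 29, tardiness 0
J2: 12→14, due 35, tardiness 0
J7: 14→34, due 70, tardiness 0
J4: 34→50, due 77, tardiness 0
J6: 50→71, due 83, tardiness 0
J1: 71→74, due 87, tardiness 0
J5: 74→82, due 94, tardiness 0
Late shipments: 0.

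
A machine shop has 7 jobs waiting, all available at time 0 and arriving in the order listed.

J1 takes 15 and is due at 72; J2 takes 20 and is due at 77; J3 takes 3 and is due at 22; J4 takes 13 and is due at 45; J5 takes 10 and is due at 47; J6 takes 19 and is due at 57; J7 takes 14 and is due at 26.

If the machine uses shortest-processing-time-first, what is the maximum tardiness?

17

SPT (increasing processing time): J3 J5 J4 J7 J1 J6 J2.
J3: 0→3, due 22, tardiness 0
J5: 3→13, due 47, tardiness 0
J4: 13→26, due 45, tardiness 0
J7: 26→40, due 26, tardiness 14
J1: 40→55, due 72, tardiness 0
J6: 55→74, due 57, tardiness 17
J2: 74→94, due 77, tardiness 17
Maximum = 17.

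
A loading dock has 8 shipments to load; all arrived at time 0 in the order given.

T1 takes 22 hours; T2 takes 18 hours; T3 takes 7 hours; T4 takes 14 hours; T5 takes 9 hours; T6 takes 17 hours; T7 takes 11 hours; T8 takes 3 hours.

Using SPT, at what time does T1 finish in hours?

101

SPT (increasing processing time): T8 T3 T5 T7 T4 T6 T2 T1.
T8: 0→3
T3: 3→10
T5: 10→19
T7: 19→30
T4: 30→44
T6: 44→61
T2: 61→79
T1: 79→101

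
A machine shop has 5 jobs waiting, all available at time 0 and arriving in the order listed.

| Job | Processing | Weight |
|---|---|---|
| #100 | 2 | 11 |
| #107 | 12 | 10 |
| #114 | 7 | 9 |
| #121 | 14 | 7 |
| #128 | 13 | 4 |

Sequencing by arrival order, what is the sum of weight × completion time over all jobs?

FIFO (arrival order): #100 #107 #114 #121 #128.
#100: finishes 2, weight 11, w·C = 22
#107: finishes 14, weight 10, w·C = 140
#114: finishes 21, weight 9, w·C = 189
#121: finishes 35, weight 7, w·C = 245
#128: finishes 48, weight 4, w·C = 192
Sum = 22+140+189+245+192 = 788.

788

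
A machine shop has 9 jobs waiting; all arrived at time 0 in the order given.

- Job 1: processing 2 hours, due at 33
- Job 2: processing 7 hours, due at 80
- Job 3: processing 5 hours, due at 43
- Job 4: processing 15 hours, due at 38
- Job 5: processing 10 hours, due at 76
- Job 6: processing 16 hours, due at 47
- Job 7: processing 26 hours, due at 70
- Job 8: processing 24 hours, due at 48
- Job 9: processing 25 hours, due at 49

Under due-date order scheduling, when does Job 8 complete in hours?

62

EDD (increasing due date): Job 1 Job 4 Job 3 Job 6 Job 8 Job 9 Job 7 Job 5 Job 2.
Job 1: 0→2
Job 4: 2→17
Job 3: 17→22
Job 6: 22→38
Job 8: 38→62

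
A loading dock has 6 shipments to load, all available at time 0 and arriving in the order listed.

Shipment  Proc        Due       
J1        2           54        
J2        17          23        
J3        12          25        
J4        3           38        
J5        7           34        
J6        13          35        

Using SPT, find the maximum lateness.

SPT (increasing processing time): J1 J4 J5 J3 J6 J2.
J1: 0→2, due 54, lateness -52
J4: 2→5, due 38, lateness -33
J5: 5→12, due 34, lateness -22
J3: 12→24, due 25, lateness -1
J6: 24→37, due 35, lateness 2
J2: 37→54, due 23, lateness 31
Maximum = 31.

31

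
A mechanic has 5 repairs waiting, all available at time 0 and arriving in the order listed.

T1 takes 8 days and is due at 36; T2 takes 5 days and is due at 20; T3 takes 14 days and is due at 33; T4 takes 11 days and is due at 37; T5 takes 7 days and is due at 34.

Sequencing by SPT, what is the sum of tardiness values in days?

12

SPT (increasing processing time): T2 T5 T1 T4 T3.
T2: 0→5, due 20, tardiness 0
T5: 5→12, due 34, tardiness 0
T1: 12→20, due 36, tardiness 0
T4: 20→31, due 37, tardiness 0
T3: 31→45, due 33, tardiness 12
Sum = 0+0+0+0+12 = 12.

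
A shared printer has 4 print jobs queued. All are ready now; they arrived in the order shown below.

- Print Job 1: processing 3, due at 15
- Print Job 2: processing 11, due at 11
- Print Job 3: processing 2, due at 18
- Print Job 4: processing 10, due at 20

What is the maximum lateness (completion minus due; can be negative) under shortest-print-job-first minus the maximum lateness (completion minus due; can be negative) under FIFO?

9

SPT (increasing processing time): Print Job 3 Print Job 1 Print Job 4 Print Job 2.
Print Job 3: 0→2, due 18, lateness -16
Print Job 1: 2→5, due 15, lateness -10
Print Job 4: 5→15, due 20, lateness -5
Print Job 2: 15→26, due 11, lateness 15
Maximum = 15.
FIFO (arrival order): Print Job 1 Print Job 2 Print Job 3 Print Job 4.
Print Job 1: 0→3, due 15, lateness -12
Print Job 2: 3→14, due 11, lateness 3
Print Job 3: 14→16, due 18, lateness -2
Print Job 4: 16→26, due 20, lateness 6
Maximum = 6.
Difference = 15 − 6 = 9.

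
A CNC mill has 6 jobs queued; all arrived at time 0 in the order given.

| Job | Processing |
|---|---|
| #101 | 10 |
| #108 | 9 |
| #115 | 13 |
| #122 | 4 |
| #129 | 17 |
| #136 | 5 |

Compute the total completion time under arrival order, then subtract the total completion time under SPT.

50

FIFO (arrival order): #101 #108 #115 #122 #129 #136.
#101: 0→10
#108: 10→19
#115: 19→32
#122: 32→36
#129: 36→53
#136: 53→58
Sum = 10+19+32+36+53+58 = 208.
SPT (increasing processing time): #122 #136 #108 #101 #115 #129.
#122: 0→4
#136: 4→9
#108: 9→18
#101: 18→28
#115: 28→41
#129: 41→58
Sum = 4+9+18+28+41+58 = 158.
Difference = 208 − 158 = 50.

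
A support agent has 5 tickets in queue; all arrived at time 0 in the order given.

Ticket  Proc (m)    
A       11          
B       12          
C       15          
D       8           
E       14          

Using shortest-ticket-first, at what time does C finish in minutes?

SPT (increasing processing time): D A B E C.
D: 0→8
A: 8→19
B: 19→31
E: 31→45
C: 45→60

60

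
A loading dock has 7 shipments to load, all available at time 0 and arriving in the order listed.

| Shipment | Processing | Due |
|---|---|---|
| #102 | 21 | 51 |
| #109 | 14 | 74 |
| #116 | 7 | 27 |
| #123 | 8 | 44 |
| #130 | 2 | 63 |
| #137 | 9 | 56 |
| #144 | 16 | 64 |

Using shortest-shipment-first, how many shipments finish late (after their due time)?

1

SPT (increasing processing time): #130 #116 #123 #137 #109 #144 #102.
#130: 0→2, due 63, tardiness 0
#116: 2→9, due 27, tardiness 0
#123: 9→17, due 44, tardiness 0
#137: 17→26, due 56, tardiness 0
#109: 26→40, due 74, tardiness 0
#144: 40→56, due 64, tardiness 0
#102: 56→77, due 51, tardiness 26
Late shipments: 1.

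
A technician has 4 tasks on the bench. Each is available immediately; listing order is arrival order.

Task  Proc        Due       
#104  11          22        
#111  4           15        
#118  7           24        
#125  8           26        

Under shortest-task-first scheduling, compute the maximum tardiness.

8

SPT (increasing processing time): #111 #118 #125 #104.
#111: 0→4, due 15, tardiness 0
#118: 4→11, due 24, tardiness 0
#125: 11→19, due 26, tardiness 0
#104: 19→30, due 22, tardiness 8
Maximum = 8.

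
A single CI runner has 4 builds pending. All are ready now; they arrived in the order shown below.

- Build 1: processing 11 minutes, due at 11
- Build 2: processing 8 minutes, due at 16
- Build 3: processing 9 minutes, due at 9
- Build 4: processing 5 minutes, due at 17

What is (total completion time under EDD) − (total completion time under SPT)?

17

EDD (increasing due date): Build 3 Build 1 Build 2 Build 4.
Build 3: 0→9
Build 1: 9→20
Build 2: 20→28
Build 4: 28→33
Sum = 9+20+28+33 = 90.
SPT (increasing processing time): Build 4 Build 2 Build 3 Build 1.
Build 4: 0→5
Build 2: 5→13
Build 3: 13→22
Build 1: 22→33
Sum = 5+13+22+33 = 73.
Difference = 90 − 73 = 17.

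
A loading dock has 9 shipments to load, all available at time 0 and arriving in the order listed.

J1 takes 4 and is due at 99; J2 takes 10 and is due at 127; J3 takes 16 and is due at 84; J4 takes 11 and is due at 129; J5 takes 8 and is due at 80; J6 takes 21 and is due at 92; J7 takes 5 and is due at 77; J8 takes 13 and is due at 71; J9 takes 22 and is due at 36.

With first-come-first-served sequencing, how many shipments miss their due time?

FIFO (arrival order): J1 J2 J3 J4 J5 J6 J7 J8 J9.
J1: 0→4, due 99, tardiness 0
J2: 4→14, due 127, tardiness 0
J3: 14→30, due 84, tardiness 0
J4: 30→41, due 129, tardiness 0
J5: 41→49, due 80, tardiness 0
J6: 49→70, due 92, tardiness 0
J7: 70→75, due 77, tardiness 0
J8: 75→88, due 71, tardiness 17
J9: 88→110, due 36, tardiness 74
Late shipments: 2.

2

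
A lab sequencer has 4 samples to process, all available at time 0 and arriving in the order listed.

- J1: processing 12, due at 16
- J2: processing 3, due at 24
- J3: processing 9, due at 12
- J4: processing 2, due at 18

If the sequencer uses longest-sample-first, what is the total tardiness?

17

LPT (decreasing processing time): J1 J3 J2 J4.
J1: 0→12, due 16, tardiness 0
J3: 12→21, due 12, tardiness 9
J2: 21→24, due 24, tardiness 0
J4: 24→26, due 18, tardiness 8
Sum = 0+9+0+8 = 17.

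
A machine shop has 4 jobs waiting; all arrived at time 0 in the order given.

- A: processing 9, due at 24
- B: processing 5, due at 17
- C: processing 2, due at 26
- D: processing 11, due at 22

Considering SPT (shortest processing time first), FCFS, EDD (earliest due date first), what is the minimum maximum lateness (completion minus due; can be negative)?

1

SPT (increasing processing time): C B A D.
C: 0→2, due 26, lateness -24
B: 2→7, due 17, lateness -10
A: 7→16, due 24, lateness -8
D: 16→27, due 22, lateness 5
Maximum = 5.
FIFO (arrival order): A B C D.
A: 0→9, due 24, lateness -15
B: 9→14, due 17, lateness -3
C: 14→16, due 26, lateness -10
D: 16→27, due 22, lateness 5
Maximum = 5.
EDD (increasing due date): B D A C.
B: 0→5, due 17, lateness -12
D: 5→16, due 22, lateness -6
A: 16→25, due 24, lateness 1
C: 25→27, due 26, lateness 1
Maximum = 1.
SPT 5, FIFO 5, EDD 1 → minimum 1.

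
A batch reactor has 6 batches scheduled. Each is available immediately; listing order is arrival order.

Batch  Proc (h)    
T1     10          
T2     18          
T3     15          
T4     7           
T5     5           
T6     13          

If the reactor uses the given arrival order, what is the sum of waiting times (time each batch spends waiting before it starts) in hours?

FIFO (arrival order): T1 T2 T3 T4 T5 T6.
T1: waits 0, runs 0→10
T2: waits 10, runs 10→28
T3: waits 28, runs 28→43
T4: waits 43, runs 43→50
T5: waits 50, runs 50→55
T6: waits 55, runs 55→68
Sum = 0+10+28+43+50+55 = 186.

186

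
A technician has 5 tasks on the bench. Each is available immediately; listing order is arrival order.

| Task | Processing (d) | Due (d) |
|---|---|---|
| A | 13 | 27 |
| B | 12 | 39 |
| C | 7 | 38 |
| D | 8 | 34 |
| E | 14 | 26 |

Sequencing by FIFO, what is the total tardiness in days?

34

FIFO (arrival order): A B C D E.
A: 0→13, due 27, tardiness 0
B: 13→25, due 39, tardiness 0
C: 25→32, due 38, tardiness 0
D: 32→40, due 34, tardiness 6
E: 40→54, due 26, tardiness 28
Sum = 0+0+0+6+28 = 34.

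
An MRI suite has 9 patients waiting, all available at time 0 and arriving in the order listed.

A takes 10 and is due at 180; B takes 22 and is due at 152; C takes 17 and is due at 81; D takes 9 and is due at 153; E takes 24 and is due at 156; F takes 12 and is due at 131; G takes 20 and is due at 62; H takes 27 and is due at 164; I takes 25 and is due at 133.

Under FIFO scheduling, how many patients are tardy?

FIFO (arrival order): A B C D E F G H I.
A: 0→10, due 180, tardiness 0
B: 10→32, due 152, tardiness 0
C: 32→49, due 81, tardiness 0
D: 49→58, due 153, tardiness 0
E: 58→82, due 156, tardiness 0
F: 82→94, due 131, tardiness 0
G: 94→114, due 62, tardiness 52
H: 114→141, due 164, tardiness 0
I: 141→166, due 133, tardiness 33
Late patients: 2.

2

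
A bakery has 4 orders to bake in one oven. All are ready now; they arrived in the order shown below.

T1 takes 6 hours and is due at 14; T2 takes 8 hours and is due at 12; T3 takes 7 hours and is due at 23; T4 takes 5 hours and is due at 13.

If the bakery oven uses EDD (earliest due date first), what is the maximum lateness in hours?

EDD (increasing due date): T2 T4 T1 T3.
T2: 0→8, due 12, lateness -4
T4: 8→13, due 13, lateness 0
T1: 13→19, due 14, lateness 5
T3: 19→26, due 23, lateness 3
Maximum = 5.

5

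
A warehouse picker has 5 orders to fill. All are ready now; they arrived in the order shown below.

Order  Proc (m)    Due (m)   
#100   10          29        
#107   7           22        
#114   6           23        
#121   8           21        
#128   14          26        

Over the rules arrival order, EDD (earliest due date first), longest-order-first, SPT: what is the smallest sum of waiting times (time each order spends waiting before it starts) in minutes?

FIFO (arrival order): #100 #107 #114 #121 #128.
#100: waits 0, runs 0→10
#107: waits 10, runs 10→17
#114: waits 17, runs 17→23
#121: waits 23, runs 23→31
#128: waits 31, runs 31→45
Sum = 0+10+17+23+31 = 81.
EDD (increasing due date): #121 #107 #114 #128 #100.
#121: waits 0, runs 0→8
#107: waits 8, runs 8→15
#114: waits 15, runs 15→21
#128: waits 21, runs 21→35
#100: waits 35, runs 35→45
Sum = 0+8+15+21+35 = 79.
LPT (decreasing processing time): #128 #100 #121 #107 #114.
#128: waits 0, runs 0→14
#100: waits 14, runs 14→24
#121: waits 24, runs 24→32
#107: waits 32, runs 32→39
#114: waits 39, runs 39→45
Sum = 0+14+24+32+39 = 109.
SPT (increasing processing time): #114 #107 #121 #100 #128.
#114: waits 0, runs 0→6
#107: waits 6, runs 6→13
#121: waits 13, runs 13→21
#100: waits 21, runs 21→31
#128: waits 31, runs 31→45
Sum = 0+6+13+21+31 = 71.
FIFO 81, EDD 79, LPT 109, SPT 71 → minimum 71.

71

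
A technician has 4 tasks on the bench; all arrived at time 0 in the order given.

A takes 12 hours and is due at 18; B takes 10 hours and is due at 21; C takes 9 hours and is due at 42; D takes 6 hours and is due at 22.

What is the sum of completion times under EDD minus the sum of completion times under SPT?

16

EDD (increasing due date): A B D C.
A: 0→12
B: 12→22
D: 22→28
C: 28→37
Sum = 12+22+28+37 = 99.
SPT (increasing processing time): D C B A.
D: 0→6
C: 6→15
B: 15→25
A: 25→37
Sum = 6+15+25+37 = 83.
Difference = 99 − 83 = 16.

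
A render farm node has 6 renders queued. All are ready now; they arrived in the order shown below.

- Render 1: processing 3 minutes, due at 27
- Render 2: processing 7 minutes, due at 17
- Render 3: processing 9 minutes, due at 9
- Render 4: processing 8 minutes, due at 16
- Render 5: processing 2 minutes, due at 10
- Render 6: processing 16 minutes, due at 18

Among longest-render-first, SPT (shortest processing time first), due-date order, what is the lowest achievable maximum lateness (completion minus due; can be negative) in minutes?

LPT (decreasing processing time): Render 6 Render 3 Render 4 Render 2 Render 1 Render 5.
Render 6: 0→16, due 18, lateness -2
Render 3: 16→25, due 9, lateness 16
Render 4: 25→33, due 16, lateness 17
Render 2: 33→40, due 17, lateness 23
Render 1: 40→43, due 27, lateness 16
Render 5: 43→45, due 10, lateness 35
Maximum = 35.
SPT (increasing processing time): Render 5 Render 1 Render 2 Render 4 Render 3 Render 6.
Render 5: 0→2, due 10, lateness -8
Render 1: 2→5, due 27, lateness -22
Render 2: 5→12, due 17, lateness -5
Render 4: 12→20, due 16, lateness 4
Render 3: 20→29, due 9, lateness 20
Render 6: 29→45, due 18, lateness 27
Maximum = 27.
EDD (increasing due date): Render 3 Render 5 Render 4 Render 2 Render 6 Render 1.
Render 3: 0→9, due 9, lateness 0
Render 5: 9→11, due 10, lateness 1
Render 4: 11→19, due 16, lateness 3
Render 2: 19→26, due 17, lateness 9
Render 6: 26→42, due 18, lateness 24
Render 1: 42→45, due 27, lateness 18
Maximum = 24.
LPT 35, SPT 27, EDD 24 → minimum 24.

24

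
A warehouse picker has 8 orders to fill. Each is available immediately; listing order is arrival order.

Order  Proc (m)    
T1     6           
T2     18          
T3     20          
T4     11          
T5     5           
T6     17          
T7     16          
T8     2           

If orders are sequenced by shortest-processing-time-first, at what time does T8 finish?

SPT (increasing processing time): T8 T5 T1 T4 T7 T6 T2 T3.
T8: 0→2

2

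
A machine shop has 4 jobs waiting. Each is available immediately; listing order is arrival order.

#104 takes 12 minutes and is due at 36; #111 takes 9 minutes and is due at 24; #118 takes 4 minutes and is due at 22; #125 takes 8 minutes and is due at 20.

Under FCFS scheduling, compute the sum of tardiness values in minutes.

FIFO (arrival order): #104 #111 #118 #125.
#104: 0→12, due 36, tardiness 0
#111: 12→21, due 24, tardiness 0
#118: 21→25, due 22, tardiness 3
#125: 25→33, due 20, tardiness 13
Sum = 0+0+3+13 = 16.

16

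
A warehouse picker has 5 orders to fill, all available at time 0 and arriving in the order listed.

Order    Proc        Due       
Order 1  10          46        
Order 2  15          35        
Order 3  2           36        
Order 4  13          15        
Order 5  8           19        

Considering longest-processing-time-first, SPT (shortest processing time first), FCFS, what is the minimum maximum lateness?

LPT (decreasing processing time): Order 2 Order 4 Order 1 Order 5 Order 3.
Order 2: 0→15, due 35, lateness -20
Order 4: 15→28, due 15, lateness 13
Order 1: 28→38, due 46, lateness -8
Order 5: 38→46, due 19, lateness 27
Order 3: 46→48, due 36, lateness 12
Maximum = 27.
SPT (increasing processing time): Order 3 Order 5 Order 1 Order 4 Order 2.
Order 3: 0→2, due 36, lateness -34
Order 5: 2→10, due 19, lateness -9
Order 1: 10→20, due 46, lateness -26
Order 4: 20→33, due 15, lateness 18
Order 2: 33→48, due 35, lateness 13
Maximum = 18.
FIFO (arrival order): Order 1 Order 2 Order 3 Order 4 Order 5.
Order 1: 0→10, due 46, lateness -36
Order 2: 10→25, due 35, lateness -10
Order 3: 25→27, due 36, lateness -9
Order 4: 27→40, due 15, lateness 25
Order 5: 40→48, due 19, lateness 29
Maximum = 29.
LPT 27, SPT 18, FIFO 29 → minimum 18.

18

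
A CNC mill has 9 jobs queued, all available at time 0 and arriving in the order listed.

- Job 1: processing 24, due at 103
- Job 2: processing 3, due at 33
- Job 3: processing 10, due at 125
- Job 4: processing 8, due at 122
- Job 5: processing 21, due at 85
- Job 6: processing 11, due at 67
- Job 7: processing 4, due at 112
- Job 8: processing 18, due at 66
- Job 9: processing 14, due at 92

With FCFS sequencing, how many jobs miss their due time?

3

FIFO (arrival order): Job 1 Job 2 Job 3 Job 4 Job 5 Job 6 Job 7 Job 8 Job 9.
Job 1: 0→24, due 103, tardiness 0
Job 2: 24→27, due 33, tardiness 0
Job 3: 27→37, due 125, tardiness 0
Job 4: 37→45, due 122, tardiness 0
Job 5: 45→66, due 85, tardiness 0
Job 6: 66→77, due 67, tardiness 10
Job 7: 77→81, due 112, tardiness 0
Job 8: 81→99, due 66, tardiness 33
Job 9: 99→113, due 92, tardiness 21
Late jobs: 3.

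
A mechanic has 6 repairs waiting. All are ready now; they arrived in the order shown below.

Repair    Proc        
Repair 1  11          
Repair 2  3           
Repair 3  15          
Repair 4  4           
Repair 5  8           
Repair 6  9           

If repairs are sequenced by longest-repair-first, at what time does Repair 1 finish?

26

LPT (decreasing processing time): Repair 3 Repair 1 Repair 6 Repair 5 Repair 4 Repair 2.
Repair 3: 0→15
Repair 1: 15→26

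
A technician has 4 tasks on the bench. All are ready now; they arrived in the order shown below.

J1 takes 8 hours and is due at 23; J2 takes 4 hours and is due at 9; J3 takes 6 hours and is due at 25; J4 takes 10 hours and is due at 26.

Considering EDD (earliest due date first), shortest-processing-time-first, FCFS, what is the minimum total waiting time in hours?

32

EDD (increasing due date): J2 J1 J3 J4.
J2: waits 0, runs 0→4
J1: waits 4, runs 4→12
J3: waits 12, runs 12→18
J4: waits 18, runs 18→28
Sum = 0+4+12+18 = 34.
SPT (increasing processing time): J2 J3 J1 J4.
J2: waits 0, runs 0→4
J3: waits 4, runs 4→10
J1: waits 10, runs 10→18
J4: waits 18, runs 18→28
Sum = 0+4+10+18 = 32.
FIFO (arrival order): J1 J2 J3 J4.
J1: waits 0, runs 0→8
J2: waits 8, runs 8→12
J3: waits 12, runs 12→18
J4: waits 18, runs 18→28
Sum = 0+8+12+18 = 38.
EDD 34, SPT 32, FIFO 38 → minimum 32.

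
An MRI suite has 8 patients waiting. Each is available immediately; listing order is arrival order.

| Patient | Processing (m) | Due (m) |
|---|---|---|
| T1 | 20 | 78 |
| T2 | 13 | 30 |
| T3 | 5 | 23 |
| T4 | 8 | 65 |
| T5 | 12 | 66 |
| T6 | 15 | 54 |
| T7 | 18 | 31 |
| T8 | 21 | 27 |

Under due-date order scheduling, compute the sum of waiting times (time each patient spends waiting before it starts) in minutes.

371

EDD (increasing due date): T3 T8 T2 T7 T6 T4 T5 T1.
T3: waits 0, runs 0→5
T8: waits 5, runs 5→26
T2: waits 26, runs 26→39
T7: waits 39, runs 39→57
T6: waits 57, runs 57→72
T4: waits 72, runs 72→80
T5: waits 80, runs 80→92
T1: waits 92, runs 92→112
Sum = 0+5+26+39+57+72+80+92 = 371.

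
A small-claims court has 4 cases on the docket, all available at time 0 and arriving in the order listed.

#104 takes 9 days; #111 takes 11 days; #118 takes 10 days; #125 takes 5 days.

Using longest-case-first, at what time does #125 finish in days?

35

LPT (decreasing processing time): #111 #118 #104 #125.
#111: 0→11
#118: 11→21
#104: 21→30
#125: 30→35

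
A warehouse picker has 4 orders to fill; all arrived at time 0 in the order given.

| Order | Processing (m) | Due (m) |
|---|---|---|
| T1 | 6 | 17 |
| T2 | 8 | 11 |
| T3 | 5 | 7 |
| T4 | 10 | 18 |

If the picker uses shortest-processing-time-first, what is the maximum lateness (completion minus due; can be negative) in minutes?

SPT (increasing processing time): T3 T1 T2 T4.
T3: 0→5, due 7, lateness -2
T1: 5→11, due 17, lateness -6
T2: 11→19, due 11, lateness 8
T4: 19→29, due 18, lateness 11
Maximum = 11.

11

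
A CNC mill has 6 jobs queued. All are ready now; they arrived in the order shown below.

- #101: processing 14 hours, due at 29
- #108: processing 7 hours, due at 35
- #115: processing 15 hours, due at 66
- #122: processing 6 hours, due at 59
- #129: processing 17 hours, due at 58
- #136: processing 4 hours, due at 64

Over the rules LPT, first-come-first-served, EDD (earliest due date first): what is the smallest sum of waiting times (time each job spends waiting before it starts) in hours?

LPT (decreasing processing time): #129 #115 #101 #108 #122 #136.
#129: waits 0, runs 0→17
#115: waits 17, runs 17→32
#101: waits 32, runs 32→46
#108: waits 46, runs 46→53
#122: waits 53, runs 53→59
#136: waits 59, runs 59→63
Sum = 0+17+32+46+53+59 = 207.
FIFO (arrival order): #101 #108 #115 #122 #129 #136.
#101: waits 0, runs 0→14
#108: waits 14, runs 14→21
#115: waits 21, runs 21→36
#122: waits 36, runs 36→42
#129: waits 42, runs 42→59
#136: waits 59, runs 59→63
Sum = 0+14+21+36+42+59 = 172.
EDD (increasing due date): #101 #108 #129 #122 #136 #115.
#101: waits 0, runs 0→14
#108: waits 14, runs 14→21
#129: waits 21, runs 21→38
#122: waits 38, runs 38→44
#136: waits 44, runs 44→48
#115: waits 48, runs 48→63
Sum = 0+14+21+38+44+48 = 165.
LPT 207, FIFO 172, EDD 165 → minimum 165.

165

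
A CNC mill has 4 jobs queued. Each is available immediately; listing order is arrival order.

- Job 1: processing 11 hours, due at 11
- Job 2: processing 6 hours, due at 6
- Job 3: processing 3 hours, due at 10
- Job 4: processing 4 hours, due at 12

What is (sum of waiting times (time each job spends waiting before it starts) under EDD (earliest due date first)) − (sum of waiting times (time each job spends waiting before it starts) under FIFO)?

EDD (increasing due date): Job 2 Job 3 Job 1 Job 4.
Job 2: waits 0, runs 0→6
Job 3: waits 6, runs 6→9
Job 1: waits 9, runs 9→20
Job 4: waits 20, runs 20→24
Sum = 0+6+9+20 = 35.
FIFO (arrival order): Job 1 Job 2 Job 3 Job 4.
Job 1: waits 0, runs 0→11
Job 2: waits 11, runs 11→17
Job 3: waits 17, runs 17→20
Job 4: waits 20, runs 20→24
Sum = 0+11+17+20 = 48.
Difference = 35 − 48 = -13.

-13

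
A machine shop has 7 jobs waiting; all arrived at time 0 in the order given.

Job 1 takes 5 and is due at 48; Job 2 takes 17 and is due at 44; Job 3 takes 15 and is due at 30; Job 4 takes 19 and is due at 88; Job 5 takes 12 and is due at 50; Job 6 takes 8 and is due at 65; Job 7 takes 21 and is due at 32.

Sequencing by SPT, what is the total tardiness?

SPT (increasing processing time): Job 1 Job 6 Job 5 Job 3 Job 2 Job 4 Job 7.
Job 1: 0→5, due 48, tardiness 0
Job 6: 5→13, due 65, tardiness 0
Job 5: 13→25, due 50, tardiness 0
Job 3: 25→40, due 30, tardiness 10
Job 2: 40→57, due 44, tardiness 13
Job 4: 57→76, due 88, tardiness 0
Job 7: 76→97, due 32, tardiness 65
Sum = 0+0+0+10+13+0+65 = 88.

88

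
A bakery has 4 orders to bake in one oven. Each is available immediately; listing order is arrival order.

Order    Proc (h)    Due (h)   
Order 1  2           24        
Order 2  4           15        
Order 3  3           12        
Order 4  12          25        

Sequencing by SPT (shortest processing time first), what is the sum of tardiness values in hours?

0

SPT (increasing processing time): Order 1 Order 3 Order 2 Order 4.
Order 1: 0→2, due 24, tardiness 0
Order 3: 2→5, due 12, tardiness 0
Order 2: 5→9, due 15, tardiness 0
Order 4: 9→21, due 25, tardiness 0
Sum = 0+0+0+0 = 0.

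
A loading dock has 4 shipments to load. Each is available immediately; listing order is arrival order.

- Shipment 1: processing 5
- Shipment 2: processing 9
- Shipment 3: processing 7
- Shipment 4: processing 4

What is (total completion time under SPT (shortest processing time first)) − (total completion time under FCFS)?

SPT (increasing processing time): Shipment 4 Shipment 1 Shipment 3 Shipment 2.
Shipment 4: 0→4
Shipment 1: 4→9
Shipment 3: 9→16
Shipment 2: 16→25
Sum = 4+9+16+25 = 54.
FIFO (arrival order): Shipment 1 Shipment 2 Shipment 3 Shipment 4.
Shipment 1: 0→5
Shipment 2: 5→14
Shipment 3: 14→21
Shipment 4: 21→25
Sum = 5+14+21+25 = 65.
Difference = 54 − 65 = -11.

-11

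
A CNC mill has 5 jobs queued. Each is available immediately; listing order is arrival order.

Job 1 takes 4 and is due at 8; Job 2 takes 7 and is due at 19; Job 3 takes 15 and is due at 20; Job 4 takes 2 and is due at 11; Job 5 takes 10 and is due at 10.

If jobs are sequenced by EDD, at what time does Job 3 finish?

EDD (increasing due date): Job 1 Job 5 Job 4 Job 2 Job 3.
Job 1: 0→4
Job 5: 4→14
Job 4: 14→16
Job 2: 16→23
Job 3: 23→38

38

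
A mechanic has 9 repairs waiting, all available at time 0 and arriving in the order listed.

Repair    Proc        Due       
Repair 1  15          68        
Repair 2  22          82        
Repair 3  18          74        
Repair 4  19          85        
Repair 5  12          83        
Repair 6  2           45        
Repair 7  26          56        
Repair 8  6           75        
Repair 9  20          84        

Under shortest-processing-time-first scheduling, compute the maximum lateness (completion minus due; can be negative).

SPT (increasing processing time): Repair 6 Repair 8 Repair 5 Repair 1 Repair 3 Repair 4 Repair 9 Repair 2 Repair 7.
Repair 6: 0→2, due 45, lateness -43
Repair 8: 2→8, due 75, lateness -67
Repair 5: 8→20, due 83, lateness -63
Repair 1: 20→35, due 68, lateness -33
Repair 3: 35→53, due 74, lateness -21
Repair 4: 53→72, due 85, lateness -13
Repair 9: 72→92, due 84, lateness 8
Repair 2: 92→114, due 82, lateness 32
Repair 7: 114→140, due 56, lateness 84
Maximum = 84.

84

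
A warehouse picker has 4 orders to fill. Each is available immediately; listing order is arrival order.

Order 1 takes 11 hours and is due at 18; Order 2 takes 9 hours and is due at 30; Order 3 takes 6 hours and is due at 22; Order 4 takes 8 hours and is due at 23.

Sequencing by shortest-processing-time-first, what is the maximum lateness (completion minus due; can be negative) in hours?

SPT (increasing processing time): Order 3 Order 4 Order 2 Order 1.
Order 3: 0→6, due 22, lateness -16
Order 4: 6→14, due 23, lateness -9
Order 2: 14→23, due 30, lateness -7
Order 1: 23→34, due 18, lateness 16
Maximum = 16.

16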